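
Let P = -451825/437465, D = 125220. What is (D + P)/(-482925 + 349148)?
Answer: -10955783095/11704551061 ≈ -0.93603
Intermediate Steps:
P = -90365/87493 (P = -451825*1/437465 = -90365/87493 ≈ -1.0328)
(D + P)/(-482925 + 349148) = (125220 - 90365/87493)/(-482925 + 349148) = (10955783095/87493)/(-133777) = (10955783095/87493)*(-1/133777) = -10955783095/11704551061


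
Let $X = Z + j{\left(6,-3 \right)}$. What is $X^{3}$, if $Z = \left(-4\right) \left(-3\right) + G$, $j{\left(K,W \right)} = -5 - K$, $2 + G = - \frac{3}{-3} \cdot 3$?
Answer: $8$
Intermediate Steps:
$G = 1$ ($G = -2 + - \frac{3}{-3} \cdot 3 = -2 + \left(-3\right) \left(- \frac{1}{3}\right) 3 = -2 + 1 \cdot 3 = -2 + 3 = 1$)
$Z = 13$ ($Z = \left(-4\right) \left(-3\right) + 1 = 12 + 1 = 13$)
$X = 2$ ($X = 13 - 11 = 2$)
$X^{3} = 2^{3} = 8$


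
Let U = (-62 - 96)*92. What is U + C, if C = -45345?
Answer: -59881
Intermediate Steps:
U = -14536 (U = -158*92 = -14536)
U + C = -14536 - 45345 = -59881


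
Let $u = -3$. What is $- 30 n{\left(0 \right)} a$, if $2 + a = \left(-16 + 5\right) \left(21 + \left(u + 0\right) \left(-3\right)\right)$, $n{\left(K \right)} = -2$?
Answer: $-19920$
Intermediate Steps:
$a = -332$ ($a = -2 + \left(-16 + 5\right) \left(21 + \left(-3 + 0\right) \left(-3\right)\right) = -2 - 11 \left(21 - -9\right) = -2 - 11 \left(21 + 9\right) = -2 - 330 = -332$)
$- 30 n{\left(0 \right)} a = \left(-30\right) \left(-2\right) \left(-332\right) = 60 \left(-332\right) = -19920$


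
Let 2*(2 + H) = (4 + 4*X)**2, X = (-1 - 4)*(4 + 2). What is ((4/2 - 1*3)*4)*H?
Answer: -26904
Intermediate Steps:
X = -30 (X = -5*6 = -30)
H = 6726 (H = -2 + (4 + 4*(-30))**2/2 = -2 + (4 - 120)**2/2 = -2 + (1/2)*(-116)**2 = -2 + (1/2)*13456 = -2 + 6728 = 6726)
((4/2 - 1*3)*4)*H = ((4/2 - 1*3)*4)*6726 = ((4*(1/2) - 3)*4)*6726 = ((2 - 3)*4)*6726 = -1*4*6726 = -4*6726 = -26904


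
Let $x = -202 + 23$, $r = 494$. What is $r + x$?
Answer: $315$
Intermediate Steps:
$x = -179$
$r + x = 494 - 179 = 315$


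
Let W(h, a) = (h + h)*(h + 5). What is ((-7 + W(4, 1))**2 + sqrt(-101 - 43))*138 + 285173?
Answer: 868223 + 1656*I ≈ 8.6822e+5 + 1656.0*I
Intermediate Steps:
W(h, a) = 2*h*(5 + h) (W(h, a) = (2*h)*(5 + h) = 2*h*(5 + h))
((-7 + W(4, 1))**2 + sqrt(-101 - 43))*138 + 285173 = ((-7 + 2*4*(5 + 4))**2 + sqrt(-101 - 43))*138 + 285173 = ((-7 + 2*4*9)**2 + sqrt(-144))*138 + 285173 = ((-7 + 72)**2 + 12*I)*138 + 285173 = (65**2 + 12*I)*138 + 285173 = (4225 + 12*I)*138 + 285173 = (583050 + 1656*I) + 285173 = 868223 + 1656*I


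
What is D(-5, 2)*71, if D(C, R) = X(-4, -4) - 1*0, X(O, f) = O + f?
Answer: -568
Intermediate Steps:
D(C, R) = -8 (D(C, R) = (-4 - 4) - 1*0 = -8 + 0 = -8)
D(-5, 2)*71 = -8*71 = -568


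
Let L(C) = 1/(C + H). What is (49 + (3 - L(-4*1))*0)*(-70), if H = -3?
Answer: -3430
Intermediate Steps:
L(C) = 1/(-3 + C) (L(C) = 1/(C - 3) = 1/(-3 + C))
(49 + (3 - L(-4*1))*0)*(-70) = (49 + (3 - 1/(-3 - 4*1))*0)*(-70) = (49 + (3 - 1/(-3 - 4))*0)*(-70) = (49 + (3 - 1/(-7))*0)*(-70) = (49 + (3 - 1*(-⅐))*0)*(-70) = (49 + (3 + ⅐)*0)*(-70) = (49 + (22/7)*0)*(-70) = (49 + 0)*(-70) = 49*(-70) = -3430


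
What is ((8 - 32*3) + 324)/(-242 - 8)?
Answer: -118/125 ≈ -0.94400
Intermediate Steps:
((8 - 32*3) + 324)/(-242 - 8) = ((8 - 8*12) + 324)/(-250) = ((8 - 96) + 324)*(-1/250) = (-88 + 324)*(-1/250) = 236*(-1/250) = -118/125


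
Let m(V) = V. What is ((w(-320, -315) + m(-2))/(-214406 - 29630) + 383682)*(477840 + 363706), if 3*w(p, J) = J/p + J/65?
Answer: 32779061402638625227/101518976 ≈ 3.2289e+11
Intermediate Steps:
w(p, J) = J/195 + J/(3*p) (w(p, J) = (J/p + J/65)/3 = (J/65 + J/p)/3 = J/195 + J/(3*p))
((w(-320, -315) + m(-2))/(-214406 - 29630) + 383682)*(477840 + 363706) = (((1/195)*(-315)*(65 - 320)/(-320) - 2)/(-214406 - 29630) + 383682)*(477840 + 363706) = (((1/195)*(-315)*(-1/320)*(-255) - 2)/(-244036) + 383682)*841546 = ((-1071/832 - 2)*(-1/244036) + 383682)*841546 = (-2735/832*(-1/244036) + 383682)*841546 = (2735/203037952 + 383682)*841546 = (77902007501999/203037952)*841546 = 32779061402638625227/101518976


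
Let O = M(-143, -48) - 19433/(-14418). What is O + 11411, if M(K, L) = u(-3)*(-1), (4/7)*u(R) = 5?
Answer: 328834147/28836 ≈ 11404.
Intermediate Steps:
u(R) = 35/4 (u(R) = (7/4)*5 = 35/4)
M(K, L) = -35/4 (M(K, L) = (35/4)*(-1) = -35/4)
O = -213449/28836 (O = -35/4 - 19433/(-14418) = -35/4 - 19433*(-1)/14418 = -35/4 - 1*(-19433/14418) = -35/4 + 19433/14418 = -213449/28836 ≈ -7.4022)
O + 11411 = -213449/28836 + 11411 = 328834147/28836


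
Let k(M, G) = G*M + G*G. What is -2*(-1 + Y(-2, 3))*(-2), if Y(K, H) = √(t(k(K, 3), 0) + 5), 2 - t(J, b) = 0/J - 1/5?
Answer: -4 + 24*√5/5 ≈ 6.7331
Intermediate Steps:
k(M, G) = G² + G*M (k(M, G) = G*M + G² = G² + G*M)
t(J, b) = 11/5 (t(J, b) = 2 - (0/J - 1/5) = 2 - (0 - 1*⅕) = 2 - (0 - ⅕) = 2 - 1*(-⅕) = 2 + ⅕ = 11/5)
Y(K, H) = 6*√5/5 (Y(K, H) = √(11/5 + 5) = √(36/5) = 6*√5/5)
-2*(-1 + Y(-2, 3))*(-2) = -2*(-1 + 6*√5/5)*(-2) = (2 - 12*√5/5)*(-2) = -4 + 24*√5/5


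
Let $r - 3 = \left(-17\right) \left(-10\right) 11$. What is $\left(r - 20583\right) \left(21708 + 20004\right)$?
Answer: $-780431520$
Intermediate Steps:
$r = 1873$ ($r = 3 + \left(-17\right) \left(-10\right) 11 = 3 + 170 \cdot 11 = 3 + 1870 = 1873$)
$\left(r - 20583\right) \left(21708 + 20004\right) = \left(1873 - 20583\right) \left(21708 + 20004\right) = \left(-18710\right) 41712 = -780431520$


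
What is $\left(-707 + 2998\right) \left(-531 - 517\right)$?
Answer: $-2400968$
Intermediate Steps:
$\left(-707 + 2998\right) \left(-531 - 517\right) = 2291 \left(-1048\right) = -2400968$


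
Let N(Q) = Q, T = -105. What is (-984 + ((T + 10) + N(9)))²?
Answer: 1144900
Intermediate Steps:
(-984 + ((T + 10) + N(9)))² = (-984 + ((-105 + 10) + 9))² = (-984 + (-95 + 9))² = (-984 - 86)² = (-1070)² = 1144900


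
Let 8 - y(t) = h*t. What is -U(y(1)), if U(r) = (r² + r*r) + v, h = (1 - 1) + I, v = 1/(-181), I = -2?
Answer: -36199/181 ≈ -199.99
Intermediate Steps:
v = -1/181 ≈ -0.0055249
h = -2 (h = (1 - 1) - 2 = 0 - 2 = -2)
y(t) = 8 + 2*t (y(t) = 8 - (-2)*t = 8 + 2*t)
U(r) = -1/181 + 2*r² (U(r) = (r² + r*r) - 1/181 = (r² + r²) - 1/181 = 2*r² - 1/181 = -1/181 + 2*r²)
-U(y(1)) = -(-1/181 + 2*(8 + 2*1)²) = -(-1/181 + 2*(8 + 2)²) = -(-1/181 + 2*10²) = -(-1/181 + 2*100) = -(-1/181 + 200) = -1*36199/181 = -36199/181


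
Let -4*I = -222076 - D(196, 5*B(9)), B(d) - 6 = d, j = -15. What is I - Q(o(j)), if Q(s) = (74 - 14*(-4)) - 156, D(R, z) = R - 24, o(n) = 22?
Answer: 55588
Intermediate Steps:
B(d) = 6 + d
D(R, z) = -24 + R
Q(s) = -26 (Q(s) = (74 + 56) - 156 = 130 - 156 = -26)
I = 55562 (I = -(-222076 - (-24 + 196))/4 = -(-222076 - 1*172)/4 = -(-222076 - 172)/4 = -1/4*(-222248) = 55562)
I - Q(o(j)) = 55562 - 1*(-26) = 55562 + 26 = 55588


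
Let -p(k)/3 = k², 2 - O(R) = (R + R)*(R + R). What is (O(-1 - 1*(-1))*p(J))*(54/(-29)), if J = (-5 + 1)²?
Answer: 82944/29 ≈ 2860.1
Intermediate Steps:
O(R) = 2 - 4*R² (O(R) = 2 - (R + R)*(R + R) = 2 - 2*R*2*R = 2 - 4*R²)
J = 16 (J = (-4)² = 16)
p(k) = -3*k²
(O(-1 - 1*(-1))*p(J))*(54/(-29)) = ((2 - 4*(-1 - 1*(-1))²)*(-3*16²))*(54/(-29)) = ((2 - 4*(-1 + 1)²)*(-3*256))*(54*(-1/29)) = ((2 - 4*0²)*(-768))*(-54/29) = ((2 - 4*0)*(-768))*(-54/29) = ((2 + 0)*(-768))*(-54/29) = (2*(-768))*(-54/29) = -1536*(-54/29) = 82944/29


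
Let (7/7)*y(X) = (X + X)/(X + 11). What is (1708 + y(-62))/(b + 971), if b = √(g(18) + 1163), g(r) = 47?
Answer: 84702272/48023181 - 959552*√10/48023181 ≈ 1.7006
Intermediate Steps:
y(X) = 2*X/(11 + X) (y(X) = (X + X)/(X + 11) = (2*X)/(11 + X) = 2*X/(11 + X))
b = 11*√10 (b = √(47 + 1163) = √1210 = 11*√10 ≈ 34.785)
(1708 + y(-62))/(b + 971) = (1708 + 2*(-62)/(11 - 62))/(11*√10 + 971) = (1708 + 2*(-62)/(-51))/(971 + 11*√10) = (1708 + 2*(-62)*(-1/51))/(971 + 11*√10) = (1708 + 124/51)/(971 + 11*√10) = 87232/(51*(971 + 11*√10))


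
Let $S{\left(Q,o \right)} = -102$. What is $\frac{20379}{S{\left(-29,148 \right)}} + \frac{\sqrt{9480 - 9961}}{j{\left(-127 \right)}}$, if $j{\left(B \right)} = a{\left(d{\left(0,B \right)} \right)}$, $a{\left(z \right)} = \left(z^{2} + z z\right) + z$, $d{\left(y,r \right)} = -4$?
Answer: $- \frac{6793}{34} + \frac{i \sqrt{481}}{28} \approx -199.79 + 0.78328 i$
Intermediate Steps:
$a{\left(z \right)} = z + 2 z^{2}$ ($a{\left(z \right)} = \left(z^{2} + z^{2}\right) + z = 2 z^{2} + z = z + 2 z^{2}$)
$j{\left(B \right)} = 28$ ($j{\left(B \right)} = - 4 \left(1 + 2 \left(-4\right)\right) = - 4 \left(1 - 8\right) = \left(-4\right) \left(-7\right) = 28$)
$\frac{20379}{S{\left(-29,148 \right)}} + \frac{\sqrt{9480 - 9961}}{j{\left(-127 \right)}} = \frac{20379}{-102} + \frac{\sqrt{9480 - 9961}}{28} = 20379 \left(- \frac{1}{102}\right) + \sqrt{-481} \cdot \frac{1}{28} = - \frac{6793}{34} + i \sqrt{481} \cdot \frac{1}{28} = - \frac{6793}{34} + \frac{i \sqrt{481}}{28}$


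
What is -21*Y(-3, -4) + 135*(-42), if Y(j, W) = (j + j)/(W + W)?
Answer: -22743/4 ≈ -5685.8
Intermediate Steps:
Y(j, W) = j/W (Y(j, W) = (2*j)/((2*W)) = (2*j)*(1/(2*W)) = j/W)
-21*Y(-3, -4) + 135*(-42) = -(-63)/(-4) + 135*(-42) = -(-63)*(-1)/4 - 5670 = -21*¾ - 5670 = -63/4 - 5670 = -22743/4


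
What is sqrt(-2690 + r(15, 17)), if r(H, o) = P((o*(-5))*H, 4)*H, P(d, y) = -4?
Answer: 5*I*sqrt(110) ≈ 52.44*I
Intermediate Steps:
r(H, o) = -4*H
sqrt(-2690 + r(15, 17)) = sqrt(-2690 - 4*15) = sqrt(-2690 - 60) = sqrt(-2750) = 5*I*sqrt(110)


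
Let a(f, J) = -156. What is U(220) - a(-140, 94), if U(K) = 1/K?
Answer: 34321/220 ≈ 156.00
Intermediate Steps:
U(220) - a(-140, 94) = 1/220 - 1*(-156) = 1/220 + 156 = 34321/220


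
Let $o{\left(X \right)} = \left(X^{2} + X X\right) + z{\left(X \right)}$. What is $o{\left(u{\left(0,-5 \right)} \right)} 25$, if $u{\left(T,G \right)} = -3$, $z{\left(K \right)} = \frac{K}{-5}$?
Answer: $465$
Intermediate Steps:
$z{\left(K \right)} = - \frac{K}{5}$ ($z{\left(K \right)} = K \left(- \frac{1}{5}\right) = - \frac{K}{5}$)
$o{\left(X \right)} = 2 X^{2} - \frac{X}{5}$ ($o{\left(X \right)} = \left(X^{2} + X X\right) - \frac{X}{5} = \left(X^{2} + X^{2}\right) - \frac{X}{5} = 2 X^{2} - \frac{X}{5}$)
$o{\left(u{\left(0,-5 \right)} \right)} 25 = \frac{1}{5} \left(-3\right) \left(-1 + 10 \left(-3\right)\right) 25 = \frac{1}{5} \left(-3\right) \left(-1 - 30\right) 25 = \frac{1}{5} \left(-3\right) \left(-31\right) 25 = \frac{93}{5} \cdot 25 = 465$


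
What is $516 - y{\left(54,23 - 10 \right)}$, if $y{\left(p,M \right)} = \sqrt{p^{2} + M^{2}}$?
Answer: $516 - \sqrt{3085} \approx 460.46$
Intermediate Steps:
$y{\left(p,M \right)} = \sqrt{M^{2} + p^{2}}$
$516 - y{\left(54,23 - 10 \right)} = 516 - \sqrt{\left(23 - 10\right)^{2} + 54^{2}} = 516 - \sqrt{\left(23 - 10\right)^{2} + 2916} = 516 - \sqrt{13^{2} + 2916} = 516 - \sqrt{169 + 2916} = 516 - \sqrt{3085}$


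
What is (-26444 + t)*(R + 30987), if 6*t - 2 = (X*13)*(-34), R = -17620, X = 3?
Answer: -1069279798/3 ≈ -3.5643e+8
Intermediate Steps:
t = -662/3 (t = ⅓ + ((3*13)*(-34))/6 = ⅓ + (39*(-34))/6 = ⅓ + (⅙)*(-1326) = ⅓ - 221 = -662/3 ≈ -220.67)
(-26444 + t)*(R + 30987) = (-26444 - 662/3)*(-17620 + 30987) = -79994/3*13367 = -1069279798/3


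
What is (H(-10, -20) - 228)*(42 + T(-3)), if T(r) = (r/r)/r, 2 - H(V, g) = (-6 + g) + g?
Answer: -7500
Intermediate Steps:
H(V, g) = 8 - 2*g (H(V, g) = 2 - ((-6 + g) + g) = 2 - (-6 + 2*g) = 2 + (6 - 2*g) = 8 - 2*g)
T(r) = 1/r
(H(-10, -20) - 228)*(42 + T(-3)) = ((8 - 2*(-20)) - 228)*(42 + 1/(-3)) = ((8 + 40) - 228)*(42 - ⅓) = (48 - 228)*(125/3) = -180*125/3 = -7500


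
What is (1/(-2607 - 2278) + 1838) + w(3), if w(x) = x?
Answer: 8993284/4885 ≈ 1841.0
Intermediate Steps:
(1/(-2607 - 2278) + 1838) + w(3) = (1/(-2607 - 2278) + 1838) + 3 = (1/(-4885) + 1838) + 3 = (-1/4885 + 1838) + 3 = 8978629/4885 + 3 = 8993284/4885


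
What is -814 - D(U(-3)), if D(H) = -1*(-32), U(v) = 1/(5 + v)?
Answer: -846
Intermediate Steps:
D(H) = 32
-814 - D(U(-3)) = -814 - 1*32 = -814 - 32 = -846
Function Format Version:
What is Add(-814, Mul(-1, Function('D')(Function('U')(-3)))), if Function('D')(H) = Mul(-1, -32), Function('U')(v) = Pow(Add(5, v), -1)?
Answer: -846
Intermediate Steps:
Function('D')(H) = 32
Add(-814, Mul(-1, Function('D')(Function('U')(-3)))) = Add(-814, Mul(-1, 32)) = Add(-814, -32) = -846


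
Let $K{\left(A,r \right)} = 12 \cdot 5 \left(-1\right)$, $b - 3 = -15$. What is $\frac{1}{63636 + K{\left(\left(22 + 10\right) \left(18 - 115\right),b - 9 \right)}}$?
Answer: $\frac{1}{63576} \approx 1.5729 \cdot 10^{-5}$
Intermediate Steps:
$b = -12$ ($b = 3 - 15 = -12$)
$K{\left(A,r \right)} = -60$ ($K{\left(A,r \right)} = 12 \left(-5\right) = -60$)
$\frac{1}{63636 + K{\left(\left(22 + 10\right) \left(18 - 115\right),b - 9 \right)}} = \frac{1}{63636 - 60} = \frac{1}{63576}$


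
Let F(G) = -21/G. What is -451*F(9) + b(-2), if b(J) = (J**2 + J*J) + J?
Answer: 3175/3 ≈ 1058.3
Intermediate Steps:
b(J) = J + 2*J**2 (b(J) = (J**2 + J**2) + J = 2*J**2 + J = J + 2*J**2)
-451*F(9) + b(-2) = -(-9471)/9 - 2*(1 + 2*(-2)) = -(-9471)/9 - 2*(1 - 4) = -451*(-7/3) - 2*(-3) = 3157/3 + 6 = 3175/3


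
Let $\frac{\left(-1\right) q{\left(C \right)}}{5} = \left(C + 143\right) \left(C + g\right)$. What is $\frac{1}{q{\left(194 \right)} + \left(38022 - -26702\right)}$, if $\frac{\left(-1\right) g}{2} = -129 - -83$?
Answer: $- \frac{1}{417186} \approx -2.397 \cdot 10^{-6}$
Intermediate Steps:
$g = 92$ ($g = - 2 \left(-129 - -83\right) = - 2 \left(-129 + 83\right) = \left(-2\right) \left(-46\right) = 92$)
$q{\left(C \right)} = - 5 \left(92 + C\right) \left(143 + C\right)$ ($q{\left(C \right)} = - 5 \left(C + 143\right) \left(C + 92\right) = - 5 \left(143 + C\right) \left(92 + C\right) = - 5 \left(92 + C\right) \left(143 + C\right)$)
$\frac{1}{q{\left(194 \right)} + \left(38022 - -26702\right)} = \frac{1}{\left(-65780 - 227950 - 5 \cdot 194^{2}\right) + \left(38022 - -26702\right)} = \frac{1}{\left(-65780 - 227950 - 188180\right) + \left(38022 + 26702\right)} = \frac{1}{\left(-65780 - 227950 - 188180\right) + 64724} = \frac{1}{-481910 + 64724} = \frac{1}{-417186} = - \frac{1}{417186}$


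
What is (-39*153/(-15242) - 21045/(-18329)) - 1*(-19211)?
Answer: 5367419079431/279370618 ≈ 19213.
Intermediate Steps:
(-39*153/(-15242) - 21045/(-18329)) - 1*(-19211) = (-5967*(-1/15242) - 21045*(-1/18329)) + 19211 = (5967/15242 + 21045/18329) + 19211 = 430137033/279370618 + 19211 = 5367419079431/279370618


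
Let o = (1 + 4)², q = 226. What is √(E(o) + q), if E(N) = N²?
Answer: √851 ≈ 29.172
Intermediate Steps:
o = 25 (o = 5² = 25)
√(E(o) + q) = √(25² + 226) = √(625 + 226) = √851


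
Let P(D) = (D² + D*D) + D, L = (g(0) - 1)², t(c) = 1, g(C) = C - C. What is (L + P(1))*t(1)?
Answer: 4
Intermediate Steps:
g(C) = 0
L = 1 (L = (0 - 1)² = (-1)² = 1)
P(D) = D + 2*D² (P(D) = (D² + D²) + D = 2*D² + D = D + 2*D²)
(L + P(1))*t(1) = (1 + 1*(1 + 2*1))*1 = (1 + 1*(1 + 2))*1 = (1 + 1*3)*1 = (1 + 3)*1 = 4*1 = 4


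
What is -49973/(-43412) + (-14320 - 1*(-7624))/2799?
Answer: -16756925/13501132 ≈ -1.2411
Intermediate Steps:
-49973/(-43412) + (-14320 - 1*(-7624))/2799 = -49973*(-1/43412) + (-14320 + 7624)*(1/2799) = 49973/43412 - 6696*1/2799 = 49973/43412 - 744/311 = -16756925/13501132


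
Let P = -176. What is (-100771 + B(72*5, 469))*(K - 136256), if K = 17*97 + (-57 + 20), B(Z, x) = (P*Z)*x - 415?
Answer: 4014683648744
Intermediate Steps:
B(Z, x) = -415 - 176*Z*x (B(Z, x) = (-176*Z)*x - 415 = -176*Z*x - 415 = -415 - 176*Z*x)
K = 1612 (K = 1649 - 37 = 1612)
(-100771 + B(72*5, 469))*(K - 136256) = (-100771 + (-415 - 176*72*5*469))*(1612 - 136256) = (-100771 + (-415 - 176*360*469))*(-134644) = (-100771 + (-415 - 29715840))*(-134644) = (-100771 - 29716255)*(-134644) = -29817026*(-134644) = 4014683648744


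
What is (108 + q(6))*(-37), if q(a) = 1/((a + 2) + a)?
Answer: -55981/14 ≈ -3998.6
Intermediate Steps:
q(a) = 1/(2 + 2*a) (q(a) = 1/((2 + a) + a) = 1/(2 + 2*a))
(108 + q(6))*(-37) = (108 + 1/(2*(1 + 6)))*(-37) = (108 + (1/2)/7)*(-37) = (108 + (1/2)*(1/7))*(-37) = (108 + 1/14)*(-37) = (1513/14)*(-37) = -55981/14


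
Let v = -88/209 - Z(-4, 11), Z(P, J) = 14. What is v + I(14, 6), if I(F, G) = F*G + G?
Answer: 1436/19 ≈ 75.579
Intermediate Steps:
I(F, G) = G + F*G
v = -274/19 (v = -88/209 - 1*14 = -88*1/209 - 14 = -8/19 - 14 = -274/19 ≈ -14.421)
v + I(14, 6) = -274/19 + 6*(1 + 14) = -274/19 + 6*15 = -274/19 + 90 = 1436/19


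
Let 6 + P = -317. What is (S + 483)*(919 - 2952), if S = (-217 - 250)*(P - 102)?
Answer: -404481614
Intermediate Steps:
P = -323 (P = -6 - 317 = -323)
S = 198475 (S = (-217 - 250)*(-323 - 102) = -467*(-425) = 198475)
(S + 483)*(919 - 2952) = (198475 + 483)*(919 - 2952) = 198958*(-2033) = -404481614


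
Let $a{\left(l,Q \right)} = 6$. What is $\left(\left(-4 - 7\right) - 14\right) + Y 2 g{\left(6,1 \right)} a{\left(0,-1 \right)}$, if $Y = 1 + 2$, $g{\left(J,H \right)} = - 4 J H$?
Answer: $-889$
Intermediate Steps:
$g{\left(J,H \right)} = - 4 H J$
$Y = 3$
$\left(\left(-4 - 7\right) - 14\right) + Y 2 g{\left(6,1 \right)} a{\left(0,-1 \right)} = \left(\left(-4 - 7\right) - 14\right) + 3 \cdot 2 \left(\left(-4\right) 1 \cdot 6\right) 6 = \left(\left(-4 - 7\right) - 14\right) + 3 \cdot 2 \left(-24\right) 6 = \left(-11 - 14\right) + 3 \left(\left(-48\right) 6\right) = -25 + 3 \left(-288\right) = -25 - 864 = -889$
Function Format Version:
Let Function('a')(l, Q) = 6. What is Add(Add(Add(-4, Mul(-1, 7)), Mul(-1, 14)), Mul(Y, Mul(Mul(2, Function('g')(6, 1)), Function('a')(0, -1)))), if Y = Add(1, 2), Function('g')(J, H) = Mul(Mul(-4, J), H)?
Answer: -889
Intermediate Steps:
Function('g')(J, H) = Mul(-4, H, J)
Y = 3
Add(Add(Add(-4, Mul(-1, 7)), Mul(-1, 14)), Mul(Y, Mul(Mul(2, Function('g')(6, 1)), Function('a')(0, -1)))) = Add(Add(Add(-4, Mul(-1, 7)), Mul(-1, 14)), Mul(3, Mul(Mul(2, Mul(-4, 1, 6)), 6))) = Add(Add(Add(-4, -7), -14), Mul(3, Mul(Mul(2, -24), 6))) = Add(Add(-11, -14), Mul(3, Mul(-48, 6))) = Add(-25, Mul(3, -288)) = Add(-25, -864) = -889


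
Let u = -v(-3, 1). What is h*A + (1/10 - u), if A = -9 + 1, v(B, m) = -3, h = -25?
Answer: 1971/10 ≈ 197.10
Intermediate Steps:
u = 3 (u = -1*(-3) = 3)
A = -8
h*A + (1/10 - u) = -25*(-8) + (1/10 - 1*3) = 200 + (⅒ - 3) = 200 - 29/10 = 1971/10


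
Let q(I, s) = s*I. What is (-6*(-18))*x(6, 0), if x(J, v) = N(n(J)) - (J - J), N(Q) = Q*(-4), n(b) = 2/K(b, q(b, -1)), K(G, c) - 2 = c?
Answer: 216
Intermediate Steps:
q(I, s) = I*s
K(G, c) = 2 + c
n(b) = 2/(2 - b) (n(b) = 2/(2 + b*(-1)) = 2/(2 - b))
N(Q) = -4*Q
x(J, v) = -8/(2 - J) (x(J, v) = -8/(2 - J) - (J - J) = -8/(2 - J) - 1*0 = -8/(2 - J) + 0 = -8/(2 - J))
(-6*(-18))*x(6, 0) = (-6*(-18))*(8/(-2 + 6)) = 108*(8/4) = 108*(8*(¼)) = 108*2 = 216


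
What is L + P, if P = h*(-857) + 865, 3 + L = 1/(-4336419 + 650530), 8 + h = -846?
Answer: 2700798305859/3685889 ≈ 7.3274e+5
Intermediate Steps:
h = -854 (h = -8 - 846 = -854)
L = -11057668/3685889 (L = -3 + 1/(-4336419 + 650530) = -3 + 1/(-3685889) = -3 - 1/3685889 = -11057668/3685889 ≈ -3.0000)
P = 732743 (P = -854*(-857) + 865 = 731878 + 865 = 732743)
L + P = -11057668/3685889 + 732743 = 2700798305859/3685889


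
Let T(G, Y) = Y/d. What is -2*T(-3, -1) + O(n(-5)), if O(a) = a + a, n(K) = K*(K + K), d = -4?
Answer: 199/2 ≈ 99.500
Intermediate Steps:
n(K) = 2*K² (n(K) = K*(2*K) = 2*K²)
O(a) = 2*a
T(G, Y) = -Y/4 (T(G, Y) = Y/(-4) = Y*(-¼) = -Y/4)
-2*T(-3, -1) + O(n(-5)) = -(-1)*(-1)/2 + 2*(2*(-5)²) = -2*¼ + 2*(2*25) = -½ + 2*50 = -½ + 100 = 199/2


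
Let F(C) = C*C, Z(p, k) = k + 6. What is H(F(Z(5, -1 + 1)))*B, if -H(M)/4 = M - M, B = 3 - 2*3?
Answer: 0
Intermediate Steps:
Z(p, k) = 6 + k
B = -3 (B = 3 - 6 = -3)
F(C) = C**2
H(M) = 0 (H(M) = -4*(M - M) = -4*0 = 0)
H(F(Z(5, -1 + 1)))*B = 0*(-3) = 0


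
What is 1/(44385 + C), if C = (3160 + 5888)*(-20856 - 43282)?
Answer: -1/580276239 ≈ -1.7233e-9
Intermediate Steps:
C = -580320624 (C = 9048*(-64138) = -580320624)
1/(44385 + C) = 1/(44385 - 580320624) = 1/(-580276239) = -1/580276239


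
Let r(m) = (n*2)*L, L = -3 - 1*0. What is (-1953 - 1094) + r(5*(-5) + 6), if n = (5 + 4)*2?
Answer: -3155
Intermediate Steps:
L = -3 (L = -3 + 0 = -3)
n = 18 (n = 9*2 = 18)
r(m) = -108 (r(m) = (18*2)*(-3) = 36*(-3) = -108)
(-1953 - 1094) + r(5*(-5) + 6) = (-1953 - 1094) - 108 = -3047 - 108 = -3155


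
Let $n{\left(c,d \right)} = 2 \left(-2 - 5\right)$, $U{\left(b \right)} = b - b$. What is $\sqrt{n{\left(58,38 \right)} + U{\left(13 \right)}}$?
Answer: $i \sqrt{14} \approx 3.7417 i$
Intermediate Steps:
$U{\left(b \right)} = 0$
$n{\left(c,d \right)} = -14$ ($n{\left(c,d \right)} = 2 \left(-7\right) = -14$)
$\sqrt{n{\left(58,38 \right)} + U{\left(13 \right)}} = \sqrt{-14 + 0} = \sqrt{-14} = i \sqrt{14}$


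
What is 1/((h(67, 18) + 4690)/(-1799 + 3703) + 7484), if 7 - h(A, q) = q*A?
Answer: 1904/14253027 ≈ 0.00013359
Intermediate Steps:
h(A, q) = 7 - A*q (h(A, q) = 7 - q*A = 7 - A*q)
1/((h(67, 18) + 4690)/(-1799 + 3703) + 7484) = 1/(((7 - 1*67*18) + 4690)/(-1799 + 3703) + 7484) = 1/(((7 - 1206) + 4690)/1904 + 7484) = 1/((-1199 + 4690)*(1/1904) + 7484) = 1/(3491*(1/1904) + 7484) = 1/(3491/1904 + 7484) = 1/(14253027/1904) = 1904/14253027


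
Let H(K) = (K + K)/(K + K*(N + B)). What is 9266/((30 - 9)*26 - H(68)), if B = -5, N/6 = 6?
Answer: 148256/8735 ≈ 16.973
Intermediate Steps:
N = 36 (N = 6*6 = 36)
H(K) = 1/16 (H(K) = (K + K)/(K + K*(36 - 5)) = (2*K)/(K + K*31) = (2*K)/(K + 31*K) = (2*K)/((32*K)) = (2*K)*(1/(32*K)) = 1/16)
9266/((30 - 9)*26 - H(68)) = 9266/((30 - 9)*26 - 1*1/16) = 9266/(21*26 - 1/16) = 9266/(546 - 1/16) = 9266/(8735/16) = 9266*(16/8735) = 148256/8735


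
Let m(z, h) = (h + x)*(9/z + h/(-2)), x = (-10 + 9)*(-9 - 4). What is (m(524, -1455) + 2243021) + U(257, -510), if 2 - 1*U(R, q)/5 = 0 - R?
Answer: 313151893/262 ≈ 1.1952e+6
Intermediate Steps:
U(R, q) = 10 + 5*R (U(R, q) = 10 - 5*(0 - R) = 10 - (-5)*R = 10 + 5*R)
x = 13 (x = -1*(-13) = 13)
m(z, h) = (13 + h)*(9/z - h/2) (m(z, h) = (h + 13)*(9/z + h/(-2)) = (13 + h)*(9/z + h*(-½)) = (13 + h)*(9/z - h/2))
(m(524, -1455) + 2243021) + U(257, -510) = ((½)*(234 + 18*(-1455) - 1*(-1455)*524*(13 - 1455))/524 + 2243021) + (10 + 5*257) = ((½)*(1/524)*(234 - 26190 - 1*(-1455)*524*(-1442)) + 2243021) + (10 + 1285) = ((½)*(1/524)*(234 - 26190 - 1099409640) + 2243021) + 1295 = ((½)*(1/524)*(-1099435596) + 2243021) + 1295 = (-274858899/262 + 2243021) + 1295 = 312812603/262 + 1295 = 313151893/262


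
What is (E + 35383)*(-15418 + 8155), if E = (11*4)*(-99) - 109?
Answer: -224557434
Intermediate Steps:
E = -4465 (E = 44*(-99) - 109 = -4356 - 109 = -4465)
(E + 35383)*(-15418 + 8155) = (-4465 + 35383)*(-15418 + 8155) = 30918*(-7263) = -224557434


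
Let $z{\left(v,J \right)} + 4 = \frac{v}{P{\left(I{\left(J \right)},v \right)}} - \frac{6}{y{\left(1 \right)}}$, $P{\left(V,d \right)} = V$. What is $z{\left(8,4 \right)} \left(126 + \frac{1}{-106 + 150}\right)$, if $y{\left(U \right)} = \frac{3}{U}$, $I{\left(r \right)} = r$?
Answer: $- \frac{5545}{11} \approx -504.09$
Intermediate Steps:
$z{\left(v,J \right)} = -6 + \frac{v}{J}$ ($z{\left(v,J \right)} = -4 + \left(\frac{v}{J} - \frac{6}{3 \cdot 1^{-1}}\right) = -4 + \left(\frac{v}{J} - \frac{6}{3 \cdot 1}\right) = -4 + \left(\frac{v}{J} - \frac{6}{3}\right) = -4 + \left(\frac{v}{J} - 2\right) = -4 - \left(2 - \frac{v}{J}\right) = -6 + \frac{v}{J}$)
$z{\left(8,4 \right)} \left(126 + \frac{1}{-106 + 150}\right) = \left(-6 + \frac{8}{4}\right) \left(126 + \frac{1}{-106 + 150}\right) = \left(-6 + 8 \cdot \frac{1}{4}\right) \left(126 + \frac{1}{44}\right) = \left(-6 + 2\right) \left(126 + \frac{1}{44}\right) = \left(-4\right) \frac{5545}{44} = - \frac{5545}{11}$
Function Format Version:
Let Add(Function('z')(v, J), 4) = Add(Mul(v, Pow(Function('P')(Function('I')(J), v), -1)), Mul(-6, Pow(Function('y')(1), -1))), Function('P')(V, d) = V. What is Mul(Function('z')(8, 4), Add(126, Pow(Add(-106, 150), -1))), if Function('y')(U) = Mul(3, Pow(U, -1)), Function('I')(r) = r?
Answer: Rational(-5545, 11) ≈ -504.09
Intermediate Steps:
Function('z')(v, J) = Add(-6, Mul(v, Pow(J, -1))) (Function('z')(v, J) = Add(-4, Add(Mul(v, Pow(J, -1)), Mul(-6, Pow(Mul(3, Pow(1, -1)), -1)))) = Add(-4, Add(Mul(v, Pow(J, -1)), Mul(-6, Pow(Mul(3, 1), -1)))) = Add(-4, Add(Mul(v, Pow(J, -1)), Mul(-6, Pow(3, -1)))) = Add(-4, Add(Mul(v, Pow(J, -1)), Mul(-6, Rational(1, 3)))) = Add(-4, Add(Mul(v, Pow(J, -1)), -2)) = Add(-4, Add(-2, Mul(v, Pow(J, -1)))) = Add(-6, Mul(v, Pow(J, -1))))
Mul(Function('z')(8, 4), Add(126, Pow(Add(-106, 150), -1))) = Mul(Add(-6, Mul(8, Pow(4, -1))), Add(126, Pow(Add(-106, 150), -1))) = Mul(Add(-6, Mul(8, Rational(1, 4))), Add(126, Pow(44, -1))) = Mul(Add(-6, 2), Add(126, Rational(1, 44))) = Mul(-4, Rational(5545, 44)) = Rational(-5545, 11)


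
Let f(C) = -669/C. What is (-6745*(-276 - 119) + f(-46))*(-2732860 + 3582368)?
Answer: 52056711474526/23 ≈ 2.2633e+12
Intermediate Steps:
(-6745*(-276 - 119) + f(-46))*(-2732860 + 3582368) = (-6745*(-276 - 119) - 669/(-46))*(-2732860 + 3582368) = (-6745*(-395) - 669*(-1/46))*849508 = (2664275 + 669/46)*849508 = (122557319/46)*849508 = 52056711474526/23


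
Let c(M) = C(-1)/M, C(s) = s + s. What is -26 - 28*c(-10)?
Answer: -158/5 ≈ -31.600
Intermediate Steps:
C(s) = 2*s
c(M) = -2/M (c(M) = (2*(-1))/M = -2/M)
-26 - 28*c(-10) = -26 - (-56)/(-10) = -26 - (-56)*(-1)/10 = -26 - 28*⅕ = -26 - 28/5 = -158/5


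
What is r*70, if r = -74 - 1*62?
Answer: -9520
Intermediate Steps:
r = -136 (r = -74 - 62 = -136)
r*70 = -136*70 = -9520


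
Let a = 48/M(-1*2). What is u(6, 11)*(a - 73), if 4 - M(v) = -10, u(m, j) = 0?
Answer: 0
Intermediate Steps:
M(v) = 14 (M(v) = 4 - 1*(-10) = 4 + 10 = 14)
a = 24/7 (a = 48/14 = 48*(1/14) = 24/7 ≈ 3.4286)
u(6, 11)*(a - 73) = 0*(24/7 - 73) = 0*(-487/7) = 0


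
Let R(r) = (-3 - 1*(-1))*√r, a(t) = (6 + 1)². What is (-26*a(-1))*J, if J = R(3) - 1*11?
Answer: 14014 + 2548*√3 ≈ 18427.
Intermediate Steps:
a(t) = 49 (a(t) = 7² = 49)
R(r) = -2*√r (R(r) = (-3 + 1)*√r = -2*√r)
J = -11 - 2*√3 (J = -2*√3 - 1*11 = -2*√3 - 11 = -11 - 2*√3 ≈ -14.464)
(-26*a(-1))*J = (-26*49)*(-11 - 2*√3) = -1274*(-11 - 2*√3) = 14014 + 2548*√3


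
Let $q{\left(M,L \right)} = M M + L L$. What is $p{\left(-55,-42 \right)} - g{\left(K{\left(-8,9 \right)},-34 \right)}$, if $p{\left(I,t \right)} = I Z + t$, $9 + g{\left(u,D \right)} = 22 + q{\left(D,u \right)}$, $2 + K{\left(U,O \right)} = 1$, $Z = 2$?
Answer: $-1322$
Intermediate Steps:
$q{\left(M,L \right)} = L^{2} + M^{2}$ ($q{\left(M,L \right)} = M^{2} + L^{2} = L^{2} + M^{2}$)
$K{\left(U,O \right)} = -1$ ($K{\left(U,O \right)} = -2 + 1 = -1$)
$g{\left(u,D \right)} = 13 + D^{2} + u^{2}$ ($g{\left(u,D \right)} = -9 + \left(22 + \left(u^{2} + D^{2}\right)\right) = -9 + \left(22 + \left(D^{2} + u^{2}\right)\right) = -9 + \left(22 + D^{2} + u^{2}\right) = 13 + D^{2} + u^{2}$)
$p{\left(I,t \right)} = t + 2 I$ ($p{\left(I,t \right)} = I 2 + t = 2 I + t = t + 2 I$)
$p{\left(-55,-42 \right)} - g{\left(K{\left(-8,9 \right)},-34 \right)} = \left(-42 + 2 \left(-55\right)\right) - \left(13 + \left(-34\right)^{2} + \left(-1\right)^{2}\right) = \left(-42 - 110\right) - \left(13 + 1156 + 1\right) = -152 - 1170 = -1322$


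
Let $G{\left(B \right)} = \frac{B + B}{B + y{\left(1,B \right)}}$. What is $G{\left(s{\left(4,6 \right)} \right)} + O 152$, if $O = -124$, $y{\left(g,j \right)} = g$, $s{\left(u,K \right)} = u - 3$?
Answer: $-18847$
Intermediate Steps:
$s{\left(u,K \right)} = -3 + u$
$G{\left(B \right)} = \frac{2 B}{1 + B}$ ($G{\left(B \right)} = \frac{B + B}{B + 1} = \frac{2 B}{1 + B}$)
$G{\left(s{\left(4,6 \right)} \right)} + O 152 = \frac{2 \left(-3 + 4\right)}{1 + \left(-3 + 4\right)} - 18848 = 2 \cdot 1 \frac{1}{1 + 1} - 18848 = 2 \cdot 1 \cdot \frac{1}{2} - 18848 = 1 - 18848 = -18847$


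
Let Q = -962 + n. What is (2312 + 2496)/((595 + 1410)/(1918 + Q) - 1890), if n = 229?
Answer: -1139496/447529 ≈ -2.5462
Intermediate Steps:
Q = -733 (Q = -962 + 229 = -733)
(2312 + 2496)/((595 + 1410)/(1918 + Q) - 1890) = (2312 + 2496)/((595 + 1410)/(1918 - 733) - 1890) = 4808/(2005/1185 - 1890) = 4808/(2005*(1/1185) - 1890) = 4808/(401/237 - 1890) = 4808/(-447529/237) = 4808*(-237/447529) = -1139496/447529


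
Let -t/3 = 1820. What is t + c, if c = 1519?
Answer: -3941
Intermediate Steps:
t = -5460 (t = -3*1820 = -5460)
t + c = -5460 + 1519 = -3941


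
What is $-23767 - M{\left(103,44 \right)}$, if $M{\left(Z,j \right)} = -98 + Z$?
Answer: $-23772$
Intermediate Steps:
$-23767 - M{\left(103,44 \right)} = -23767 - \left(-98 + 103\right) = -23767 - 5 = -23772$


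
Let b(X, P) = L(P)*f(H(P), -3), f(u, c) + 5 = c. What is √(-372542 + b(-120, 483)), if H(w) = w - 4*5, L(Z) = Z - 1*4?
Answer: I*√376374 ≈ 613.49*I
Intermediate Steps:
L(Z) = -4 + Z (L(Z) = Z - 4 = -4 + Z)
H(w) = -20 + w (H(w) = w - 20 = -20 + w)
f(u, c) = -5 + c
b(X, P) = 32 - 8*P (b(X, P) = (-4 + P)*(-5 - 3) = (-4 + P)*(-8) = 32 - 8*P)
√(-372542 + b(-120, 483)) = √(-372542 + (32 - 8*483)) = √(-372542 + (32 - 3864)) = √(-372542 - 3832) = √(-376374) = I*√376374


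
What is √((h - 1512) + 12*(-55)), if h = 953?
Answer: I*√1219 ≈ 34.914*I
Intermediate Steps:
√((h - 1512) + 12*(-55)) = √((953 - 1512) + 12*(-55)) = √(-559 - 660) = √(-1219) = I*√1219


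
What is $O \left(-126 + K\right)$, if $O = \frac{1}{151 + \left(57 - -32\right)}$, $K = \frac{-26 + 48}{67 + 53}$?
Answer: $- \frac{7549}{14400} \approx -0.52424$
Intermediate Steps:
$K = \frac{11}{60}$ ($K = \frac{22}{120} = 22 \cdot \frac{1}{120} = \frac{11}{60} \approx 0.18333$)
$O = \frac{1}{240}$ ($O = \frac{1}{151 + \left(57 + 32\right)} = \frac{1}{151 + 89} = \frac{1}{240} \approx 0.0041667$)
$O \left(-126 + K\right) = \frac{-126 + \frac{11}{60}}{240} = \frac{1}{240} \left(- \frac{7549}{60}\right) = - \frac{7549}{14400}$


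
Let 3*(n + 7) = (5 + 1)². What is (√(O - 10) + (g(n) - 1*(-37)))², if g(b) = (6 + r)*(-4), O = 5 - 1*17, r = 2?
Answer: (5 + I*√22)² ≈ 3.0 + 46.904*I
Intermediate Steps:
O = -12 (O = 5 - 17 = -12)
n = 5 (n = -7 + (5 + 1)²/3 = -7 + (⅓)*6² = -7 + (⅓)*36 = -7 + 12 = 5)
g(b) = -32 (g(b) = (6 + 2)*(-4) = 8*(-4) = -32)
(√(O - 10) + (g(n) - 1*(-37)))² = (√(-12 - 10) + (-32 - 1*(-37)))² = (√(-22) + (-32 + 37))² = (I*√22 + 5)² = (5 + I*√22)²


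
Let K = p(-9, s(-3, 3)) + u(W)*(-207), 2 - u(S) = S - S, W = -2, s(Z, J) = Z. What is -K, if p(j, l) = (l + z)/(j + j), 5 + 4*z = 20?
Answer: 9937/24 ≈ 414.04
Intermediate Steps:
z = 15/4 (z = -5/4 + (1/4)*20 = -5/4 + 5 = 15/4 ≈ 3.7500)
p(j, l) = (15/4 + l)/(2*j) (p(j, l) = (l + 15/4)/(j + j) = (15/4 + l)/((2*j)) = (15/4 + l)*(1/(2*j)) = (15/4 + l)/(2*j))
u(S) = 2 (u(S) = 2 - (S - S) = 2 - 1*0 = 2 + 0 = 2)
K = -9937/24 (K = (1/8)*(15 + 4*(-3))/(-9) + 2*(-207) = (1/8)*(-1/9)*(15 - 12) - 414 = (1/8)*(-1/9)*3 - 414 = -1/24 - 414 = -9937/24 ≈ -414.04)
-K = -1*(-9937/24) = 9937/24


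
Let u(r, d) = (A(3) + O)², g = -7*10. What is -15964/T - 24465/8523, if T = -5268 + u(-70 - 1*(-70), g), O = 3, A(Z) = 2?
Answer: 2597059/14895363 ≈ 0.17435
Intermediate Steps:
g = -70
u(r, d) = 25 (u(r, d) = (2 + 3)² = 5² = 25)
T = -5243 (T = -5268 + 25 = -5243)
-15964/T - 24465/8523 = -15964/(-5243) - 24465/8523 = -15964*(-1/5243) - 24465*1/8523 = 15964/5243 - 8155/2841 = 2597059/14895363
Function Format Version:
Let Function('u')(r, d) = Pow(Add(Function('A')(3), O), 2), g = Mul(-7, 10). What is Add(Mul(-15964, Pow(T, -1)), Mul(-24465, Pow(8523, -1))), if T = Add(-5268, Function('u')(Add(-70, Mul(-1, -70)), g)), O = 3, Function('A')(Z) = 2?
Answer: Rational(2597059, 14895363) ≈ 0.17435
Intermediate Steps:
g = -70
Function('u')(r, d) = 25 (Function('u')(r, d) = Pow(Add(2, 3), 2) = Pow(5, 2) = 25)
T = -5243 (T = Add(-5268, 25) = -5243)
Add(Mul(-15964, Pow(T, -1)), Mul(-24465, Pow(8523, -1))) = Add(Mul(-15964, Pow(-5243, -1)), Mul(-24465, Pow(8523, -1))) = Add(Mul(-15964, Rational(-1, 5243)), Mul(-24465, Rational(1, 8523))) = Add(Rational(15964, 5243), Rational(-8155, 2841)) = Rational(2597059, 14895363)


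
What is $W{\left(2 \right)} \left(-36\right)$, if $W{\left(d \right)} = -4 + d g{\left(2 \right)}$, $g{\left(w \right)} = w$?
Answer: $0$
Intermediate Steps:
$W{\left(d \right)} = -4 + 2 d$ ($W{\left(d \right)} = -4 + d 2 = -4 + 2 d$)
$W{\left(2 \right)} \left(-36\right) = \left(-4 + 2 \cdot 2\right) \left(-36\right) = \left(-4 + 4\right) \left(-36\right) = 0 \left(-36\right) = 0$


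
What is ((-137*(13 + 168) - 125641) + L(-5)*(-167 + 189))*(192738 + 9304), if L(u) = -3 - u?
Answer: -30385904548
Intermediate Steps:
((-137*(13 + 168) - 125641) + L(-5)*(-167 + 189))*(192738 + 9304) = ((-137*(13 + 168) - 125641) + (-3 - 1*(-5))*(-167 + 189))*(192738 + 9304) = ((-137*181 - 125641) + (-3 + 5)*22)*202042 = ((-24797 - 125641) + 2*22)*202042 = (-150438 + 44)*202042 = -150394*202042 = -30385904548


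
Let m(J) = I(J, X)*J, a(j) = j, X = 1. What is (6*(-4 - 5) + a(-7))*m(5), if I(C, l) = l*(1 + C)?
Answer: -1830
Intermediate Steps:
m(J) = J*(1 + J) (m(J) = (1*(1 + J))*J = (1 + J)*J = J*(1 + J))
(6*(-4 - 5) + a(-7))*m(5) = (6*(-4 - 5) - 7)*(5*(1 + 5)) = (6*(-9) - 7)*(5*6) = (-54 - 7)*30 = -61*30 = -1830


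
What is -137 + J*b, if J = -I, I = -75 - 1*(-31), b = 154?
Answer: 6639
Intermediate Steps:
I = -44 (I = -75 + 31 = -44)
J = 44 (J = -1*(-44) = 44)
-137 + J*b = -137 + 44*154 = -137 + 6776 = 6639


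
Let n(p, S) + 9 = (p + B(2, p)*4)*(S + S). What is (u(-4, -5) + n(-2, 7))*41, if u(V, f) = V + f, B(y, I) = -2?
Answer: -6478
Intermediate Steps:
n(p, S) = -9 + 2*S*(-8 + p) (n(p, S) = -9 + (p - 2*4)*(S + S) = -9 + (p - 8)*(2*S) = -9 + (-8 + p)*(2*S) = -9 + 2*S*(-8 + p))
(u(-4, -5) + n(-2, 7))*41 = ((-4 - 5) + (-9 - 16*7 + 2*7*(-2)))*41 = (-9 + (-9 - 112 - 28))*41 = (-9 - 149)*41 = -158*41 = -6478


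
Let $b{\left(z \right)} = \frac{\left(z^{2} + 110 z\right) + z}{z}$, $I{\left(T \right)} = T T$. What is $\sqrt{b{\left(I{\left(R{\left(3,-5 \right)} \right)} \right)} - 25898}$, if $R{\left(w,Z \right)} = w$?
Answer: $i \sqrt{25778} \approx 160.56 i$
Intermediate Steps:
$I{\left(T \right)} = T^{2}$
$b{\left(z \right)} = \frac{z^{2} + 111 z}{z}$
$\sqrt{b{\left(I{\left(R{\left(3,-5 \right)} \right)} \right)} - 25898} = \sqrt{\left(111 + 3^{2}\right) - 25898} = \sqrt{\left(111 + 9\right) - 25898} = \sqrt{120 - 25898} = \sqrt{-25778} = i \sqrt{25778}$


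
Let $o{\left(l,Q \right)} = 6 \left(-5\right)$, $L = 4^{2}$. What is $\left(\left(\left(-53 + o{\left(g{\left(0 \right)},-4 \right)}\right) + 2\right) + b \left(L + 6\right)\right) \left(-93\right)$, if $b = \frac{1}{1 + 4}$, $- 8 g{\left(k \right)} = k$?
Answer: $\frac{35619}{5} \approx 7123.8$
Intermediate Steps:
$L = 16$
$g{\left(k \right)} = - \frac{k}{8}$
$b = \frac{1}{5} \approx 0.2$
$o{\left(l,Q \right)} = -30$
$\left(\left(\left(-53 + o{\left(g{\left(0 \right)},-4 \right)}\right) + 2\right) + b \left(L + 6\right)\right) \left(-93\right) = \left(\left(\left(-53 - 30\right) + 2\right) + \frac{16 + 6}{5}\right) \left(-93\right) = \left(\left(-83 + 2\right) + \frac{1}{5} \cdot 22\right) \left(-93\right) = \left(-81 + \frac{22}{5}\right) \left(-93\right) = \left(- \frac{383}{5}\right) \left(-93\right) = \frac{35619}{5}$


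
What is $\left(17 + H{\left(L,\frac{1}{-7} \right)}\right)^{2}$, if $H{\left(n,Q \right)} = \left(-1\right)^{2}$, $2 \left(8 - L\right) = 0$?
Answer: $324$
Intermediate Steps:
$L = 8$ ($L = 8 - 0 = 8 + 0 = 8$)
$H{\left(n,Q \right)} = 1$
$\left(17 + H{\left(L,\frac{1}{-7} \right)}\right)^{2} = \left(17 + 1\right)^{2} = 18^{2} = 324$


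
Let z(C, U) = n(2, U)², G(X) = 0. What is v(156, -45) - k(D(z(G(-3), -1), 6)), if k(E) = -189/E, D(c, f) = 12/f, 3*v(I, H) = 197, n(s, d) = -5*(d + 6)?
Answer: 961/6 ≈ 160.17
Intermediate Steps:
n(s, d) = -30 - 5*d (n(s, d) = -5*(6 + d) = -30 - 5*d)
v(I, H) = 197/3 (v(I, H) = (⅓)*197 = 197/3)
z(C, U) = (-30 - 5*U)²
v(156, -45) - k(D(z(G(-3), -1), 6)) = 197/3 - (-189)/(12/6) = 197/3 - (-189)/(12*(⅙)) = 197/3 - (-189)/2 = 197/3 - 1*(-189/2) = 197/3 + 189/2 = 961/6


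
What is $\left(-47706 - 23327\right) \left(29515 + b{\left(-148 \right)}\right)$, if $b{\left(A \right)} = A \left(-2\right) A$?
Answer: $1015274669$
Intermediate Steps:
$b{\left(A \right)} = - 2 A^{2}$ ($b{\left(A \right)} = - 2 A A = - 2 A^{2}$)
$\left(-47706 - 23327\right) \left(29515 + b{\left(-148 \right)}\right) = \left(-47706 - 23327\right) \left(29515 - 2 \left(-148\right)^{2}\right) = - 71033 \left(29515 - 43808\right) = \left(-71033\right) \left(-14293\right) = 1015274669$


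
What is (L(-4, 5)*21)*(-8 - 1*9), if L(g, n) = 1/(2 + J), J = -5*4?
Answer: 119/6 ≈ 19.833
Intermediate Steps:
J = -20
L(g, n) = -1/18 (L(g, n) = 1/(2 - 20) = 1/(-18) = -1/18)
(L(-4, 5)*21)*(-8 - 1*9) = (-1/18*21)*(-8 - 1*9) = -7*(-8 - 9)/6 = -7/6*(-17) = 119/6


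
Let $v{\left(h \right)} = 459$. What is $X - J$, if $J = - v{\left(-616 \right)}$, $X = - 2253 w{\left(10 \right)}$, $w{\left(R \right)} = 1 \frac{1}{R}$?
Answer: $\frac{2337}{10} \approx 233.7$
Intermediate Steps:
$w{\left(R \right)} = \frac{1}{R}$
$X = - \frac{2253}{10} \approx -225.3$
$J = -459$ ($J = \left(-1\right) 459 = -459$)
$X - J = - \frac{2253}{10} - -459 = - \frac{2253}{10} + 459 = \frac{2337}{10}$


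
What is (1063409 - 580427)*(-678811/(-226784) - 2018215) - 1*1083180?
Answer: -110530116847604319/113392 ≈ -9.7476e+11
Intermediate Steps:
(1063409 - 580427)*(-678811/(-226784) - 2018215) - 1*1083180 = 482982*(-678811*(-1/226784) - 2018215) - 1083180 = 482982*(678811/226784 - 2018215) - 1083180 = 482982*(-457698191749/226784) - 1083180 = -110529994023657759/113392 - 1083180 = -110530116847604319/113392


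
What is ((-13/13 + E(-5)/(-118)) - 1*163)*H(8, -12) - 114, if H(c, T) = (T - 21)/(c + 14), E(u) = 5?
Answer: 31167/236 ≈ 132.06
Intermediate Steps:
H(c, T) = (-21 + T)/(14 + c)
((-13/13 + E(-5)/(-118)) - 1*163)*H(8, -12) - 114 = ((-13/13 + 5/(-118)) - 1*163)*((-21 - 12)/(14 + 8)) - 114 = ((-13*1/13 + 5*(-1/118)) - 163)*(-33/22) - 114 = ((-1 - 5/118) - 163)*((1/22)*(-33)) - 114 = (-123/118 - 163)*(-3/2) - 114 = -19357/118*(-3/2) - 114 = 58071/236 - 114 = 31167/236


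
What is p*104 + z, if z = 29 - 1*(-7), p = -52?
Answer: -5372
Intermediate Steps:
z = 36 (z = 29 + 7 = 36)
p*104 + z = -52*104 + 36 = -5408 + 36 = -5372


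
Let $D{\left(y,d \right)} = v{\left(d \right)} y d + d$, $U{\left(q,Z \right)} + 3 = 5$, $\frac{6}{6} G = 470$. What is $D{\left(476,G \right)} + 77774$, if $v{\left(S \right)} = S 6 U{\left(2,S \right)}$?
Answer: $1261859044$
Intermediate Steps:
$G = 470$
$U{\left(q,Z \right)} = 2$ ($U{\left(q,Z \right)} = -3 + 5 = 2$)
$v{\left(S \right)} = 12 S$ ($v{\left(S \right)} = S 6 \cdot 2 = 6 S 2 = 12 S$)
$D{\left(y,d \right)} = d + 12 y d^{2}$ ($D{\left(y,d \right)} = 12 d y d + d = 12 y d^{2} + d = d + 12 y d^{2}$)
$D{\left(476,G \right)} + 77774 = 470 \left(1 + 12 \cdot 470 \cdot 476\right) + 77774 = 470 \left(1 + 2684640\right) + 77774 = 470 \cdot 2684641 + 77774 = 1261781270 + 77774 = 1261859044$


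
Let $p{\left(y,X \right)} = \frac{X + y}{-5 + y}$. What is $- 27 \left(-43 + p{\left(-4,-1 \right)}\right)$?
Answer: $1146$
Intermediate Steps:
$p{\left(y,X \right)} = \frac{X + y}{-5 + y}$
$- 27 \left(-43 + p{\left(-4,-1 \right)}\right) = - 27 \left(-43 + \frac{-1 - 4}{-5 - 4}\right) = - 27 \left(-43 + \frac{1}{-9} \left(-5\right)\right) = - 27 \left(-43 - - \frac{5}{9}\right) = - 27 \left(-43 + \frac{5}{9}\right) = \left(-27\right) \left(- \frac{382}{9}\right) = 1146$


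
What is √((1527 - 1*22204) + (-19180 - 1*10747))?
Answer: 2*I*√12651 ≈ 224.95*I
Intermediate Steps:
√((1527 - 1*22204) + (-19180 - 1*10747)) = √((1527 - 22204) + (-19180 - 10747)) = √(-20677 - 29927) = √(-50604) = 2*I*√12651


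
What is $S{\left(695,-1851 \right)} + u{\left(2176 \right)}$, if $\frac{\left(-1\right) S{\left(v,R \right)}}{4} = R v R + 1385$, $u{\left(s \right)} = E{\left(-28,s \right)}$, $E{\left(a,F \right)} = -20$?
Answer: $-9524844340$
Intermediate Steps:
$u{\left(s \right)} = -20$
$S{\left(v,R \right)} = -5540 - 4 v R^{2}$ ($S{\left(v,R \right)} = - 4 \left(R v R + 1385\right) = - 4 \left(v R^{2} + 1385\right) = - 4 \left(1385 + v R^{2}\right) = -5540 - 4 v R^{2}$)
$S{\left(695,-1851 \right)} + u{\left(2176 \right)} = \left(-5540 - 2780 \left(-1851\right)^{2}\right) - 20 = \left(-5540 - 2780 \cdot 3426201\right) - 20 = \left(-5540 - 9524838780\right) - 20 = -9524844320 - 20 = -9524844340$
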